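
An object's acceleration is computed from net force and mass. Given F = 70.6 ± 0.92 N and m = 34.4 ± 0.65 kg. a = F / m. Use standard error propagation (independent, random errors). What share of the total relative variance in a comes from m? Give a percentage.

(δa/a)² = (1·δF/F)² + (-1·δm/m)²
  F term: (1×0.0130)² = 0.000170
  m term: (-1×0.0189)² = 0.000357
Total = 0.000527. Share from m = 0.000357/0.000527 = 0.678.

67.8%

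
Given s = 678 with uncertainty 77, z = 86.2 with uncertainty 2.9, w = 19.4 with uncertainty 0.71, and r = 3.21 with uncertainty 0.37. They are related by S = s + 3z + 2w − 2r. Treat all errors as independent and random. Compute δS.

Each term contributes (cᵢ δxᵢ)² to (δS)²:
  (δs)² = 5930;  (3·δz)² = 75.7;  (2·δw)² = 2.02;  (2·δr)² = 0.548
δS = √(6010) = 77.5

77.5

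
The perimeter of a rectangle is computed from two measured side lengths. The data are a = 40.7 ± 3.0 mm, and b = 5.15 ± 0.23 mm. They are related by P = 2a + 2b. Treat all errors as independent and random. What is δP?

6.02 mm

Each term contributes (cᵢ δxᵢ)² to (δP)²:
  (2·δa)² = 36.0;  (2·δb)² = 0.212
δP = √(36.2) = 6.02 mm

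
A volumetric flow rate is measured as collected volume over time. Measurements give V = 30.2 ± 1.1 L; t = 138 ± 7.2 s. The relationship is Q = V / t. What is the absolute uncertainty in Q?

0.0139 L/s

Q is a product of powers, so relative uncertainties combine in quadrature:
  (1·δV/V)² = (1×0.0364)² = 0.00133;  (-1·δt/t)² = (-1×0.0522)² = 0.00272
δQ/Q = √(0.00405) = 0.0636
Q = 0.219 L/s, so δQ = 0.0636 × 0.219 = 0.0139 L/s.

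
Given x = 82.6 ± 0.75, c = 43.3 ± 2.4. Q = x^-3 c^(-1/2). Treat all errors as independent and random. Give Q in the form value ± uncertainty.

(2.70 ± 0.105) × 10^-7

Products/powers → add relative errors in quadrature, weighted by exponent:
  (-3·δx/x)² = (-3×0.00908)² = 0.000742;  (−½·δc/c)² = (-0.5×0.0554)² = 0.000768
δQ/Q = √(0.00151) = 0.0389
Q = 2.7e-07, so δQ = 0.0389 × 2.7e-07 = 1.05e-08.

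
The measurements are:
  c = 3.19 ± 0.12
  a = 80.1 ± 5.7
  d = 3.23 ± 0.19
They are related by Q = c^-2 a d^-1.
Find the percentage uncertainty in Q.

For a monomial Q ∝ c^-2, a, d^-1, fractional errors add in quadrature:
  (-2·δc/c)² = (-2×0.0376)² = 0.00566;  (1·δa/a)² = (1×0.0712)² = 0.00506;  (-1·δd/d)² = (-1×0.0588)² = 0.00346
δQ/Q = √(0.0142) = 0.119

11.9%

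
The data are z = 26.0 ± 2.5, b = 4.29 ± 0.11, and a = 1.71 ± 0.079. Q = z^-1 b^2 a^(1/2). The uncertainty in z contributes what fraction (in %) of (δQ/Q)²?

(δQ/Q)² = (-1·δz/z)² + (2·δb/b)² + (½·δa/a)²
  z term: (-1×0.0962)² = 0.00925
  b term: (2×0.0256)² = 0.00263
  a term: (0.5×0.0462)² = 0.000534
Total = 0.0124. Share from z = 0.00925/0.0124 = 0.745.

74.5%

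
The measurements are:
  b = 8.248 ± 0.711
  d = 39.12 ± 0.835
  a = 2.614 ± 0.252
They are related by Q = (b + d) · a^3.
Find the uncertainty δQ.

Let u = b + d = 47.37. δu = √(δb² + δd²) = √(0.506 + 0.697) = 1.10, so δu/u = 0.0232.
Q is then a monomial in u, a:
δQ/Q = √((δu/u)² + (3·δa/a)²) = √(0.000536 + 0.0836) = 0.290
Q = 846.1, so δQ = 0.290 × 846.1 = 245.

245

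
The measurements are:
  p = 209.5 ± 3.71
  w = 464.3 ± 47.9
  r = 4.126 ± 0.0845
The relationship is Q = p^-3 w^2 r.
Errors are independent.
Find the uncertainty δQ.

Relative error in a monomial: (δQ/Q)² = Σ (nᵢ · δxᵢ/xᵢ)².
  (-3·δp/p)² = (-3×0.0177)² = 0.00282;  (2·δw/w)² = (2×0.103)² = 0.0426;  (1·δr/r)² = (1×0.0205)² = 0.000419
δQ/Q = √(0.0458) = 0.214
Q = 0.09673, so δQ = 0.214 × 0.09673 = 0.0207.

0.0207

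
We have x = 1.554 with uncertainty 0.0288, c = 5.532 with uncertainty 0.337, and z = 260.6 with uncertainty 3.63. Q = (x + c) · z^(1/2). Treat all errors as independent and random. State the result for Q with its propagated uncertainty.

114.4 ± 5.52

Let u = x + c = 7.086. δu = √(δx² + δc²) = √(0.000829 + 0.114) = 0.338, so δu/u = 0.0477.
Q is then a monomial in u, z:
δQ/Q = √((δu/u)² + (½·δz/z)²) = √(0.00228 + 4.85e-05) = 0.0482
Q = 114.4, so δQ = 0.0482 × 114.4 = 5.52.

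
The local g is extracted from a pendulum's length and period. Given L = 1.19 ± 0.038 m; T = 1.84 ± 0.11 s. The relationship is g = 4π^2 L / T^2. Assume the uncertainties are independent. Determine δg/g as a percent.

Relative error in a monomial: (δg/g)² = Σ (nᵢ · δxᵢ/xᵢ)².
  (1·δL/L)² = (1×0.0319)² = 0.00102;  (-2·δT/T)² = (-2×0.0598)² = 0.0143
δg/g = √(0.0153) = 0.124

12.4%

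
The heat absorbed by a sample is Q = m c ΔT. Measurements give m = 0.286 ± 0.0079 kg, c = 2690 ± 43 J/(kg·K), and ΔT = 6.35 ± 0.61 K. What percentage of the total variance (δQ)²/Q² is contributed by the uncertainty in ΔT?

90.1%

(δQ/Q)² = (1·δm/m)² + (1·δc/c)² + (1·δΔT/ΔT)²
  m term: (1×0.0276)² = 0.000763
  c term: (1×0.0160)² = 0.000256
  ΔT term: (1×0.0961)² = 0.00923
Total = 0.0102. Share from ΔT = 0.00923/0.0102 = 0.901.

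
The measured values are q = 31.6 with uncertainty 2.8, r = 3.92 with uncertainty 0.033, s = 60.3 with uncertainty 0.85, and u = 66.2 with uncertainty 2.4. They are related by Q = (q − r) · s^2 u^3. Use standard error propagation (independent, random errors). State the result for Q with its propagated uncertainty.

Let w = q − r = 27.7. δw = √(δq² + δr²) = √(7.84 + 0.00109) = 2.80, so δw/w = 0.101.
Q is then a monomial in w, s, u:
δQ/Q = √((δw/w)² + (2·δs/s)² + (3·δu/u)²) = √(0.0102 + 0.000795 + 0.0118) = 0.151
Q = 2.92e+10, so δQ = 0.151 × 2.92e+10 = 4.41e+09.

(2.92 ± 0.441) × 10^10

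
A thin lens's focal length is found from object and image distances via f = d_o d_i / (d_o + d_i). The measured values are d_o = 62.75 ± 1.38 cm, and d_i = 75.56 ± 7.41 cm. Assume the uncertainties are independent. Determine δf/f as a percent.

∂f/∂d_o = (d_i/(d_o+d_i))² = 0.298;  ∂f/∂d_i = (d_o/(d_o+d_i))² = 0.206
δf = √((∂f/∂d_o · δd_o)² + (∂f/∂d_i · δd_i)²) = √(0.170 + 2.33) = 1.58 cm
f = 34.28 cm, so δf/f = 1.58/34.28 = 0.0461.

4.61%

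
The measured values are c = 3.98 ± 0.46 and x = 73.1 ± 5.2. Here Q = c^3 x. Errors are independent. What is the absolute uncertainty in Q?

For a monomial Q ∝ c^3, x, fractional errors add in quadrature:
  (3·δc/c)² = (3×0.116)² = 0.120;  (1·δx/x)² = (1×0.0711)² = 0.00506
δQ/Q = √(0.125) = 0.354
Q = 4610, so δQ = 0.354 × 4610 = 1630.

1630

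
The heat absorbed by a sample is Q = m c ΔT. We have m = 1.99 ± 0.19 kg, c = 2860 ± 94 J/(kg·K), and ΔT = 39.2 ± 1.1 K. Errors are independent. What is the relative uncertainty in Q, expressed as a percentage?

10.5%

Relative error in a monomial: (δQ/Q)² = Σ (nᵢ · δxᵢ/xᵢ)².
  (1·δm/m)² = (1×0.0955)² = 0.00912;  (1·δc/c)² = (1×0.0329)² = 0.00108;  (1·δΔT/ΔT)² = (1×0.0281)² = 0.000787
δQ/Q = √(0.0110) = 0.105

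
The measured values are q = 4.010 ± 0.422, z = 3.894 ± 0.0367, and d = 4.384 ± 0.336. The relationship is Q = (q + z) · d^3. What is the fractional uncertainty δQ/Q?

Let u = q + z = 7.904. δu = √(δq² + δz²) = √(0.178 + 0.00135) = 0.424, so δu/u = 0.0536.
Q is then a monomial in u, d:
δQ/Q = √((δu/u)² + (3·δd/d)²) = √(0.00287 + 0.0529) = 0.236

0.236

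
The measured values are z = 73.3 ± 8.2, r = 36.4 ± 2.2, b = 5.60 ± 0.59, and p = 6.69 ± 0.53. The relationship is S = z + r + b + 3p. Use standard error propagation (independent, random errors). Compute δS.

S is a linear combination, so absolute uncertainties add in quadrature:
  (δz)² = 67.2;  (δr)² = 4.84;  (δb)² = 0.348;  (3·δp)² = 2.53
δS = √(75.0) = 8.66

8.66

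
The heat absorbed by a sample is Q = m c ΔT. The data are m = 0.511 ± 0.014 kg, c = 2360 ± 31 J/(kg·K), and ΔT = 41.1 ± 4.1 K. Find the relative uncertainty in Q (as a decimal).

0.104

For a monomial Q ∝ m, c, ΔT, fractional errors add in quadrature:
  (1·δm/m)² = (1×0.0274)² = 0.000751;  (1·δc/c)² = (1×0.0131)² = 0.000173;  (1·δΔT/ΔT)² = (1×0.0998)² = 0.00995
δQ/Q = √(0.0109) = 0.104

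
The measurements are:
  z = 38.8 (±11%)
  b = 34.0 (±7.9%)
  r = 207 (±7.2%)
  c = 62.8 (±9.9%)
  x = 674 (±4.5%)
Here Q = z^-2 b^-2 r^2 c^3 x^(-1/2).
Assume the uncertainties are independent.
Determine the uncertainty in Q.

100

Relative error in a monomial: (δQ/Q)² = Σ (nᵢ · δxᵢ/xᵢ)².
  (-2·δz/z)² = (-2×0.110)² = 0.0484;  (-2·δb/b)² = (-2×0.0790)² = 0.0250;  (2·δr/r)² = (2×0.0720)² = 0.0207;  (3·δc/c)² = (3×0.0990)² = 0.0882;  (−½·δx/x)² = (-0.5×0.0450)² = 0.000506
δQ/Q = √(0.183) = 0.428
Q = 235, so δQ = 0.428 × 235 = 100.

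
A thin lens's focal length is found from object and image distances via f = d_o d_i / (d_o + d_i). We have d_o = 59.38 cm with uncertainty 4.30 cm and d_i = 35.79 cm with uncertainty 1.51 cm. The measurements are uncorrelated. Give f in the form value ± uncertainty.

22.33 ± 0.846 cm

∂f/∂d_o = (d_i/(d_o+d_i))² = 0.141;  ∂f/∂d_i = (d_o/(d_o+d_i))² = 0.389
δf = √((∂f/∂d_o · δd_o)² + (∂f/∂d_i · δd_i)²) = √(0.370 + 0.346) = 0.846 cm
f = 22.33 cm.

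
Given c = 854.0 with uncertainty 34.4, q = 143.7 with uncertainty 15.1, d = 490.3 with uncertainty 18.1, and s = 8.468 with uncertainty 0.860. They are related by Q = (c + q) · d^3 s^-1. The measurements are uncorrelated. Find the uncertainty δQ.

Let u = c + q = 997.7. δu = √(δc² + δq²) = √(1180 + 228) = 37.6, so δu/u = 0.0377.
Q is then a monomial in u, d, s:
δQ/Q = √((δu/u)² + (3·δd/d)² + (-1·δs/s)²) = √(0.00142 + 0.0123 + 0.0103) = 0.155
Q = 1.389e+10, so δQ = 0.155 × 1.389e+10 = 2.15e+09.

2.15e+09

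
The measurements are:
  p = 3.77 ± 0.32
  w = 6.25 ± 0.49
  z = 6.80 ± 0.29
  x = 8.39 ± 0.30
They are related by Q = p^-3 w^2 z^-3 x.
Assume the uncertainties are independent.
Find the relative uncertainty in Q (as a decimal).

0.327

Each factor contributes (exponent × relative error)² to (δQ/Q)²:
  (-3·δp/p)² = (-3×0.0849)² = 0.0648;  (2·δw/w)² = (2×0.0784)² = 0.0246;  (-3·δz/z)² = (-3×0.0426)² = 0.0164;  (1·δx/x)² = (1×0.0358)² = 0.00128
δQ/Q = √(0.107) = 0.327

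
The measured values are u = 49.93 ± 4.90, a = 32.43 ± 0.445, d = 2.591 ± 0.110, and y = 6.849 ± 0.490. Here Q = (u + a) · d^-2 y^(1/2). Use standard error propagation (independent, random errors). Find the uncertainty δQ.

3.53

Let w = u + a = 82.36. δw = √(δu² + δa²) = √(24.0 + 0.198) = 4.92, so δw/w = 0.0597.
Q is then a monomial in w, d, y:
δQ/Q = √((δw/w)² + (-2·δd/d)² + (½·δy/y)²) = √(0.00357 + 0.00721 + 0.00128) = 0.110
Q = 32.11, so δQ = 0.110 × 32.11 = 3.53.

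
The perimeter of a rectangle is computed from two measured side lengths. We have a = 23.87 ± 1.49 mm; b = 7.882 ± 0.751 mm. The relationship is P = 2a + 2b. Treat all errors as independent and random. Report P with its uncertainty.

63.50 ± 3.34 mm

Each term contributes (cᵢ δxᵢ)² to (δP)²:
  (2·δa)² = 8.88;  (2·δb)² = 2.26
δP = √(11.1) = 3.34 mm
P = 63.50 mm.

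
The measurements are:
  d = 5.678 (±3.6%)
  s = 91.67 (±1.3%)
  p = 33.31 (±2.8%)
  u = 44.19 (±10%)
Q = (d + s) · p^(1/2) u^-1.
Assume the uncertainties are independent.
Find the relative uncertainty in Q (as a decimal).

Let w = d + s = 97.35. δw = √(δd² + δs²) = √(0.0418 + 1.42) = 1.21, so δw/w = 0.0124.
Q is then a monomial in w, p, u:
δQ/Q = √((δw/w)² + (½·δp/p)² + (-1·δu/u)²) = √(0.000154 + 0.000196 + 0.0100) = 0.102

0.102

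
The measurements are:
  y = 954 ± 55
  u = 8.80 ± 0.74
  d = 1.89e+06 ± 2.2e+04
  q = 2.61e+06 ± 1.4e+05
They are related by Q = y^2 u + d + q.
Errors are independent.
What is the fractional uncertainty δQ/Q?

Let p = y^2·u = 8.01e+06. δp/p = √((2·δy/y)² + (1·δu/u)²) = √(0.0133 + 0.00707) = 0.143, so δp = 1.14e+06.
Q = p + d + q: δQ = √(δp² + δd² + δq²) = √(1.31e+12 + 4.84e+08 + 1.96e+10) = 1.15e+06
Q = 1.25e+07, so δQ/Q = 1.15e+06/1.25e+07 = 0.0921.

0.0921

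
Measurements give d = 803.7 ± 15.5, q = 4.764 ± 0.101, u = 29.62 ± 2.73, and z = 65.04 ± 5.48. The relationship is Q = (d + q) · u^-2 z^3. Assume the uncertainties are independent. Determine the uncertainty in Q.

79500

Let w = d + q = 808.5. δw = √(δd² + δq²) = √(240 + 0.0102) = 15.5, so δw/w = 0.0192.
Q is then a monomial in w, u, z:
δQ/Q = √((δw/w)² + (-2·δu/u)² + (3·δz/z)²) = √(0.000368 + 0.0340 + 0.0639) = 0.313
Q = 253500, so δQ = 0.313 × 253500 = 79500.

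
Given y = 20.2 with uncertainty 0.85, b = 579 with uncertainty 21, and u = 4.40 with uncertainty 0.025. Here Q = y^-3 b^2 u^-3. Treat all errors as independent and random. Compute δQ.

0.0700

Each factor contributes (exponent × relative error)² to (δQ/Q)²:
  (-3·δy/y)² = (-3×0.0421)² = 0.0159;  (2·δb/b)² = (2×0.0363)² = 0.00526;  (-3·δu/u)² = (-3×0.00568)² = 0.000291
δQ/Q = √(0.0215) = 0.147
Q = 0.477, so δQ = 0.147 × 0.477 = 0.0700.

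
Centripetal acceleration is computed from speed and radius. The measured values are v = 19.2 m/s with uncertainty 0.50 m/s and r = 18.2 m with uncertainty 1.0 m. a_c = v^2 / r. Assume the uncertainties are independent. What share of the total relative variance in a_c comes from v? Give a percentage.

47.3%

(δa_c/a_c)² = (2·δv/v)² + (-1·δr/r)²
  v term: (2×0.0260)² = 0.00271
  r term: (-1×0.0549)² = 0.00302
Total = 0.00573. Share from v = 0.00271/0.00573 = 0.473.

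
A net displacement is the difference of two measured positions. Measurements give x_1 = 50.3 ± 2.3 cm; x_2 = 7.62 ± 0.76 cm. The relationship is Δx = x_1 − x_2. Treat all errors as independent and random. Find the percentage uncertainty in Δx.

5.68%

Absolute uncertainties add in quadrature for a linear combination:
  (δx_1)² = 5.29;  (δx_2)² = 0.578
δΔx = √(5.87) = 2.42 cm
Δx = 42.7 cm, so δΔx/Δx = 2.42/42.7 = 0.0568.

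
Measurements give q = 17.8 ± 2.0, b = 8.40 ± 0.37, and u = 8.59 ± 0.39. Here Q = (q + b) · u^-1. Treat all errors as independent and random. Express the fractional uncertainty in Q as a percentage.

8.99%

Let w = q + b = 26.2. δw = √(δq² + δb²) = √(4.00 + 0.137) = 2.03, so δw/w = 0.0776.
Q is then a monomial in w, u:
δQ/Q = √((δw/w)² + (-1·δu/u)²) = √(0.00603 + 0.00206) = 0.0899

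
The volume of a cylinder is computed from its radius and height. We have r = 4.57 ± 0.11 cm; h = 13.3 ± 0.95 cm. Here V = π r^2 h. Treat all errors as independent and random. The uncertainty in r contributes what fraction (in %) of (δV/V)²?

31.2%

(δV/V)² = (2·δr/r)² + (1·δh/h)²
  r term: (2×0.0241)² = 0.00232
  h term: (1×0.0714)² = 0.00510
Total = 0.00742. Share from r = 0.00232/0.00742 = 0.312.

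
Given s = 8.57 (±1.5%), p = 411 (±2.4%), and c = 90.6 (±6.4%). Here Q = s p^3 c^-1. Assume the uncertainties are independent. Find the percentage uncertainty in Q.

For a monomial Q ∝ s, p^3, c^-1, fractional errors add in quadrature:
  (1·δs/s)² = (1×0.0150)² = 0.000225;  (3·δp/p)² = (3×0.0240)² = 0.00518;  (-1·δc/c)² = (-1×0.0640)² = 0.00410
δQ/Q = √(0.00951) = 0.0975

9.75%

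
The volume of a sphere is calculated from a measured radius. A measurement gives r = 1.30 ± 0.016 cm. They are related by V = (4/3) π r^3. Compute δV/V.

V is a product of powers, so relative uncertainties combine in quadrature:
  (3·δr/r)² = (3×0.0123)² = 0.00136
δV/V = √(0.00136) = 0.0369

0.0369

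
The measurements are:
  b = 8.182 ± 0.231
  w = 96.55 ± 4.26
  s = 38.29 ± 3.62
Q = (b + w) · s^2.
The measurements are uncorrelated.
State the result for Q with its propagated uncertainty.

153600 ± 29700

Let u = b + w = 104.7. δu = √(δb² + δw²) = √(0.0534 + 18.1) = 4.27, so δu/u = 0.0407.
Q is then a monomial in u, s:
δQ/Q = √((δu/u)² + (2·δs/s)²) = √(0.00166 + 0.0358) = 0.193
Q = 153600, so δQ = 0.193 × 153600 = 29700.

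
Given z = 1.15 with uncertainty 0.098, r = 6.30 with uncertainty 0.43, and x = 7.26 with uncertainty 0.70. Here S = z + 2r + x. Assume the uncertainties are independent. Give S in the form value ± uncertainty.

21.0 ± 1.11

S is a linear combination, so absolute uncertainties add in quadrature:
  (δz)² = 0.00960;  (2·δr)² = 0.740;  (δx)² = 0.490
δS = √(1.24) = 1.11
S = 21.0.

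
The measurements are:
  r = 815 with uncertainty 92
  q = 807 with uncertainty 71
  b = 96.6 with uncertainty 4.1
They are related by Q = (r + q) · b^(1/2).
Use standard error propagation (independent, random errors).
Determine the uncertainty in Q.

1190

Let u = r + q = 1620. δu = √(δr² + δq²) = √(8460 + 5040) = 116, so δu/u = 0.0716.
Q is then a monomial in u, b:
δQ/Q = √((δu/u)² + (½·δb/b)²) = √(0.00513 + 0.000450) = 0.0747
Q = 15900, so δQ = 0.0747 × 15900 = 1190.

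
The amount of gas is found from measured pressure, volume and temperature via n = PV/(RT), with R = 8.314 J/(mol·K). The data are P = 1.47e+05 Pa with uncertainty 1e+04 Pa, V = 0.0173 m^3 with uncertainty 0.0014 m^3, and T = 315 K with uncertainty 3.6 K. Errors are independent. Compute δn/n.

n is a product of powers, so relative uncertainties combine in quadrature:
  (1·δP/P)² = (1×0.0680)² = 0.00463;  (1·δV/V)² = (1×0.0809)² = 0.00655;  (-1·δT/T)² = (-1×0.0114)² = 0.000131
δn/n = √(0.0113) = 0.106

0.106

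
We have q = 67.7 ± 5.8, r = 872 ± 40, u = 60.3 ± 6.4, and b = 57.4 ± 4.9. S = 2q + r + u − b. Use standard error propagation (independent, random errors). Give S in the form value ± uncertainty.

Each term contributes (cᵢ δxᵢ)² to (δS)²:
  (2·δq)² = 135;  (δr)² = 1600;  (δu)² = 41.0;  (δb)² = 24.0
δS = √(1800) = 42.4
S = 1010.

1010 ± 42.4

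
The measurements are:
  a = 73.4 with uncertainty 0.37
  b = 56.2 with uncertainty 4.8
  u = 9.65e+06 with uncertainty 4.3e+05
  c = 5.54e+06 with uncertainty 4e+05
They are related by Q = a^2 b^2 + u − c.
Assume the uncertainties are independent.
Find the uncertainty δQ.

2.97e+06

Let p = a^2·b^2 = 1.7e+07. δp/p = √((2·δa/a)² + (2·δb/b)²) = √(0.000102 + 0.0292) = 0.171, so δp = 2.91e+06.
Q = p + u − c: δQ = √(δp² + δu² + δc²) = √(8.48e+12 + 1.85e+11 + 1.6e+11) = 2.97e+06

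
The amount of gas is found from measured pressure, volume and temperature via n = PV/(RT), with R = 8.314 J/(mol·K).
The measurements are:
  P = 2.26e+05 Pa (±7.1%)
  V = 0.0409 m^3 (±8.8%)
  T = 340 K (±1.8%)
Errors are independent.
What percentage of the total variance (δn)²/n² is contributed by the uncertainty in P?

(δn/n)² = (1·δP/P)² + (1·δV/V)² + (-1·δT/T)²
  P term: (1×0.0710)² = 0.00504
  V term: (1×0.0880)² = 0.00774
  T term: (-1×0.0180)² = 0.000324
Total = 0.0131. Share from P = 0.00504/0.0131 = 0.385.

38.5%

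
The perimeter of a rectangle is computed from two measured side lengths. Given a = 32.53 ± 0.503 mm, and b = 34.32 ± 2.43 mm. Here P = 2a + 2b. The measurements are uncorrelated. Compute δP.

Absolute uncertainties add in quadrature for a linear combination:
  (2·δa)² = 1.01;  (2·δb)² = 23.6
δP = √(24.6) = 4.96 mm

4.96 mm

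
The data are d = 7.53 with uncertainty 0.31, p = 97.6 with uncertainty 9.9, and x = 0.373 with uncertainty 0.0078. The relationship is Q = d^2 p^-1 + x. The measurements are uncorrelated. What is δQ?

Let w = d^2·p^-1 = 0.581. δw/w = √((2·δd/d)² + (-1·δp/p)²) = √(0.00678 + 0.0103) = 0.131, so δw = 0.0759.
Q = w + x: δQ = √(δw² + δx²) = √(0.00576 + 6.08e-05) = 0.0763

0.0763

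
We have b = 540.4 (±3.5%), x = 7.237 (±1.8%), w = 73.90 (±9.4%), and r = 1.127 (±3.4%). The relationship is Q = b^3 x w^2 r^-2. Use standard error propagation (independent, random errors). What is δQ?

1.11e+12

Since Q is a product/quotient, work with relative uncertainties:
  (3·δb/b)² = (3×0.0350)² = 0.0110;  (1·δx/x)² = (1×0.0180)² = 0.000324;  (2·δw/w)² = (2×0.0940)² = 0.0353;  (-2·δr/r)² = (-2×0.0340)² = 0.00462
δQ/Q = √(0.0513) = 0.227
Q = 4.911e+12, so δQ = 0.227 × 4.911e+12 = 1.11e+12.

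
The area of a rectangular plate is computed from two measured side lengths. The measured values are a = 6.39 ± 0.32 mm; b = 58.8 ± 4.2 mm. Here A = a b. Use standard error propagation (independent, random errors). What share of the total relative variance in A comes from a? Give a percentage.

33.0%

(δA/A)² = (1·δa/a)² + (1·δb/b)²
  a term: (1×0.0501)² = 0.00251
  b term: (1×0.0714)² = 0.00510
Total = 0.00761. Share from a = 0.00251/0.00761 = 0.330.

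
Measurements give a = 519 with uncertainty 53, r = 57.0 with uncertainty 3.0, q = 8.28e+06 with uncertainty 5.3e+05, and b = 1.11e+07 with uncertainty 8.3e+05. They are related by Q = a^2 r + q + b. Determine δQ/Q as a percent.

Let p = a^2·r = 1.54e+07. δp/p = √((2·δa/a)² + (1·δr/r)²) = √(0.0417 + 0.00277) = 0.211, so δp = 3.24e+06.
Q = p + q + b: δQ = √(δp² + δq² + δb²) = √(1.05e+13 + 2.81e+11 + 6.89e+11) = 3.38e+06
Q = 3.47e+07, so δQ/Q = 3.38e+06/3.47e+07 = 0.0974.

9.74%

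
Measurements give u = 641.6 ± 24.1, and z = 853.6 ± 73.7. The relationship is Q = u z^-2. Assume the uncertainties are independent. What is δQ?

For a monomial Q ∝ u, z^-2, fractional errors add in quadrature:
  (1·δu/u)² = (1×0.0376)² = 0.00141;  (-2·δz/z)² = (-2×0.0863)² = 0.0298
δQ/Q = √(0.0312) = 0.177
Q = 0.0008806, so δQ = 0.177 × 0.0008806 = 0.000156.

0.000156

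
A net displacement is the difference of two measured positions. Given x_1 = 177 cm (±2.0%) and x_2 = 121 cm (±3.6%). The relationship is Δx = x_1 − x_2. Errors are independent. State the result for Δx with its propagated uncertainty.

Sums and differences: (δΔx)² = Σ (cᵢ δxᵢ)².
  (δx_1)² = 12.5;  (δx_2)² = 19.0
δΔx = √(31.5) = 5.61 cm
Δx = 56.0 cm.

56.0 ± 5.61 cm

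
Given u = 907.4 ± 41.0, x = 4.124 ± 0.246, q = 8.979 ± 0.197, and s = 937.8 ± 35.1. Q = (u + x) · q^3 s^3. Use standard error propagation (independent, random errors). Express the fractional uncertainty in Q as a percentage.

Let w = u + x = 911.5. δw = √(δu² + δx²) = √(1680 + 0.0605) = 41.0, so δw/w = 0.0450.
Q is then a monomial in w, q, s:
δQ/Q = √((δw/w)² + (3·δq/q)² + (3·δs/s)²) = √(0.00202 + 0.00433 + 0.0126) = 0.138

13.8%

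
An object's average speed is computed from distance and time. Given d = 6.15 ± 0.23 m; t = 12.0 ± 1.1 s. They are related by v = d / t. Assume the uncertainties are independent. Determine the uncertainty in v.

Each factor contributes (exponent × relative error)² to (δv/v)²:
  (1·δd/d)² = (1×0.0374)² = 0.00140;  (-1·δt/t)² = (-1×0.0917)² = 0.00840
δv/v = √(0.00980) = 0.0990
v = 0.512 m/s, so δv = 0.0990 × 0.512 = 0.0507 m/s.

0.0507 m/s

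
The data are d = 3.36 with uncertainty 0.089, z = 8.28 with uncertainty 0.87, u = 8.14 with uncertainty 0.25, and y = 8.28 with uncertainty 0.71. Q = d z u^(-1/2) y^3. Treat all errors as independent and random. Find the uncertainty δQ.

Each factor contributes (exponent × relative error)² to (δQ/Q)²:
  (1·δd/d)² = (1×0.0265)² = 0.000702;  (1·δz/z)² = (1×0.105)² = 0.0110;  (−½·δu/u)² = (-0.5×0.0307)² = 0.000236;  (3·δy/y)² = (3×0.0857)² = 0.0662
δQ/Q = √(0.0782) = 0.280
Q = 5540, so δQ = 0.280 × 5540 = 1550.

1550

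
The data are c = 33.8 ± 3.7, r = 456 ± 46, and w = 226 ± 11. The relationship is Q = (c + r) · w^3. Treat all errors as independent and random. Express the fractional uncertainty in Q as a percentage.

Let u = c + r = 490. δu = √(δc² + δr²) = √(13.7 + 2120) = 46.1, so δu/u = 0.0942.
Q is then a monomial in u, w:
δQ/Q = √((δu/u)² + (3·δw/w)²) = √(0.00888 + 0.0213) = 0.174

17.4%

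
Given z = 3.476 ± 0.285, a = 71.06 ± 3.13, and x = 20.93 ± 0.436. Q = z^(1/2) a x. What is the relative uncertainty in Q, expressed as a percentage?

Q is a product of powers, so relative uncertainties combine in quadrature:
  (½·δz/z)² = (0.5×0.0820)² = 0.00168;  (1·δa/a)² = (1×0.0440)² = 0.00194;  (1·δx/x)² = (1×0.0208)² = 0.000434
δQ/Q = √(0.00405) = 0.0637

6.37%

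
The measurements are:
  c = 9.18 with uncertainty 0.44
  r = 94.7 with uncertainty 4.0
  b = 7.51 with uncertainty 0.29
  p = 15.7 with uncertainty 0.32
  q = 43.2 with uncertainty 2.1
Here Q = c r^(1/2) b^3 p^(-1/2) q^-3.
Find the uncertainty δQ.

0.0229

For a monomial Q ∝ c, r^(1/2), b^3, p^(-1/2), q^-3, fractional errors add in quadrature:
  (1·δc/c)² = (1×0.0479)² = 0.00230;  (½·δr/r)² = (0.5×0.0422)² = 0.000446;  (3·δb/b)² = (3×0.0386)² = 0.0134;  (−½·δp/p)² = (-0.5×0.0204)² = 0.000104;  (-3·δq/q)² = (-3×0.0486)² = 0.0213
δQ/Q = √(0.0375) = 0.194
Q = 0.118, so δQ = 0.194 × 0.118 = 0.0229.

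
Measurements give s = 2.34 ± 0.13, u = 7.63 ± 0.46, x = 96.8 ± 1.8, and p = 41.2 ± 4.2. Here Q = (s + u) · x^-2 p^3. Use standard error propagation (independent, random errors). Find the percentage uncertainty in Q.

31.2%

Let w = s + u = 9.97. δw = √(δs² + δu²) = √(0.0169 + 0.212) = 0.478, so δw/w = 0.0479.
Q is then a monomial in w, x, p:
δQ/Q = √((δw/w)² + (-2·δx/x)² + (3·δp/p)²) = √(0.00230 + 0.00138 + 0.0935) = 0.312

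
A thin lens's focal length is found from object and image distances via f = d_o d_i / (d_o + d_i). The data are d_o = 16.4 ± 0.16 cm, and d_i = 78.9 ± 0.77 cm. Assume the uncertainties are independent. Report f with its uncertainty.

13.6 ± 0.112 cm

∂f/∂d_o = (d_i/(d_o+d_i))² = 0.685;  ∂f/∂d_i = (d_o/(d_o+d_i))² = 0.0296
δf = √((∂f/∂d_o · δd_o)² + (∂f/∂d_i · δd_i)²) = √(0.0120 + 0.000520) = 0.112 cm
f = 13.6 cm.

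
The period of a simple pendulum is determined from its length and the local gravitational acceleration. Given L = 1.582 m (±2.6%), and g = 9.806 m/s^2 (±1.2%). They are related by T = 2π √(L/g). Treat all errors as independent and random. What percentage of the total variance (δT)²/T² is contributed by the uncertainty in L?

82.4%

(δT/T)² = (½·δL/L)² + (−½·δg/g)²
  L term: (0.5×0.0260)² = 0.000169
  g term: (-0.5×0.0120)² = 3.6e-05
Total = 0.000205. Share from L = 0.000169/0.000205 = 0.824.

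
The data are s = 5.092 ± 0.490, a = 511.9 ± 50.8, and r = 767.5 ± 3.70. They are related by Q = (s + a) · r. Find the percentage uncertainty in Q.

Let u = s + a = 517.0. δu = √(δs² + δa²) = √(0.240 + 2580) = 50.8, so δu/u = 0.0983.
Q is then a monomial in u, r:
δQ/Q = √((δu/u)² + (1·δr/r)²) = √(0.00966 + 2.32e-05) = 0.0984

9.84%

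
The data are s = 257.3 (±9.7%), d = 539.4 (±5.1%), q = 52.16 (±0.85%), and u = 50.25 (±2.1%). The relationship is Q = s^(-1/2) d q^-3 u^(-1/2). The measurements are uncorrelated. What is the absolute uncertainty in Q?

Each factor contributes (exponent × relative error)² to (δQ/Q)²:
  (−½·δs/s)² = (-0.5×0.0970)² = 0.00235;  (1·δd/d)² = (1×0.0510)² = 0.00260;  (-3·δq/q)² = (-3×0.00850)² = 0.000650;  (−½·δu/u)² = (-0.5×0.0210)² = 0.000110
δQ/Q = √(0.00571) = 0.0756
Q = 3.343e-05, so δQ = 0.0756 × 3.343e-05 = 2.53e-06.

2.53e-06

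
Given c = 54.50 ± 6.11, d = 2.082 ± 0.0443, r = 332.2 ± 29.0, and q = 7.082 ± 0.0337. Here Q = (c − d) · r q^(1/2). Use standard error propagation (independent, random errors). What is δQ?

6750

Let u = c − d = 52.42. δu = √(δc² + δd²) = √(37.3 + 0.00196) = 6.11, so δu/u = 0.117.
Q is then a monomial in u, r, q:
δQ/Q = √((δu/u)² + (1·δr/r)² + (½·δq/q)²) = √(0.0136 + 0.00762 + 5.66e-06) = 0.146
Q = 46340, so δQ = 0.146 × 46340 = 6750.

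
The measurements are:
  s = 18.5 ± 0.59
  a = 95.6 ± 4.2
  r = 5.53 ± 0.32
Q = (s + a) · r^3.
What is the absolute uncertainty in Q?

Let u = s + a = 114. δu = √(δs² + δa²) = √(0.348 + 17.6) = 4.24, so δu/u = 0.0372.
Q is then a monomial in u, r:
δQ/Q = √((δu/u)² + (3·δr/r)²) = √(0.00138 + 0.0301) = 0.178
Q = 19300, so δQ = 0.178 × 19300 = 3430.

3430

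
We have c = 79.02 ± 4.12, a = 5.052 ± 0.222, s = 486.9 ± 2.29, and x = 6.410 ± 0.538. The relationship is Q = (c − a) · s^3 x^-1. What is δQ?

1.36e+08

Let u = c − a = 73.97. δu = √(δc² + δa²) = √(17.0 + 0.0493) = 4.13, so δu/u = 0.0558.
Q is then a monomial in u, s, x:
δQ/Q = √((δu/u)² + (3·δs/s)² + (-1·δx/x)²) = √(0.00311 + 0.000199 + 0.00704) = 0.102
Q = 1.332e+09, so δQ = 0.102 × 1.332e+09 = 1.36e+08.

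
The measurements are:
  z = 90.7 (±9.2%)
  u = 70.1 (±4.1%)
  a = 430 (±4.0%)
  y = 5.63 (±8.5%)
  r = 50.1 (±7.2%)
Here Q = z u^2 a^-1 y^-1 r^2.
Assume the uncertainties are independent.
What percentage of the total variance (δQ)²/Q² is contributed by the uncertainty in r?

(δQ/Q)² = (1·δz/z)² + (2·δu/u)² + (-1·δa/a)² + (-1·δy/y)² + (2·δr/r)²
  z term: (1×0.0920)² = 0.00846
  u term: (2×0.0410)² = 0.00672
  a term: (-1×0.0400)² = 0.00160
  y term: (-1×0.0850)² = 0.00723
  r term: (2×0.0720)² = 0.0207
Total = 0.0447. Share from r = 0.0207/0.0447 = 0.463.

46.3%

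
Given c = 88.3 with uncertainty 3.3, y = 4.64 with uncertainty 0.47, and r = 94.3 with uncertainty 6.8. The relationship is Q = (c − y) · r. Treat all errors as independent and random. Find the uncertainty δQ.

Let u = c − y = 83.7. δu = √(δc² + δy²) = √(10.9 + 0.221) = 3.33, so δu/u = 0.0398.
Q is then a monomial in u, r:
δQ/Q = √((δu/u)² + (1·δr/r)²) = √(0.00159 + 0.00520) = 0.0824
Q = 7890, so δQ = 0.0824 × 7890 = 650.

650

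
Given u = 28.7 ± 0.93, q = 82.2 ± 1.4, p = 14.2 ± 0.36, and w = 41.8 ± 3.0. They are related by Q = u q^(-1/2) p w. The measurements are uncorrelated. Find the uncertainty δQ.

Relative error in a monomial: (δQ/Q)² = Σ (nᵢ · δxᵢ/xᵢ)².
  (1·δu/u)² = (1×0.0324)² = 0.00105;  (−½·δq/q)² = (-0.5×0.0170)² = 7.25e-05;  (1·δp/p)² = (1×0.0254)² = 0.000643;  (1·δw/w)² = (1×0.0718)² = 0.00515
δQ/Q = √(0.00692) = 0.0832
Q = 1880, so δQ = 0.0832 × 1880 = 156.

156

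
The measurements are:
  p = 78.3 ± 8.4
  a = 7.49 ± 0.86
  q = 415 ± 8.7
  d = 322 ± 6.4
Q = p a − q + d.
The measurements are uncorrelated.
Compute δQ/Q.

0.188

Let w = p·a = 586. δw/w = √((1·δp/p)² + (1·δa/a)²) = √(0.0115 + 0.0132) = 0.157, so δw = 92.2.
Q = w − q + d: δQ = √(δw² + δq² + δd²) = √(8490 + 75.7 + 41.0) = 92.8
Q = 493, so δQ/Q = 92.8/493 = 0.188.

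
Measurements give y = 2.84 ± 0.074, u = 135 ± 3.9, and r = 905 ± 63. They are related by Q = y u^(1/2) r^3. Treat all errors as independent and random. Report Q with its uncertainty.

Since Q is a product/quotient, work with relative uncertainties:
  (1·δy/y)² = (1×0.0261)² = 0.000679;  (½·δu/u)² = (0.5×0.0289)² = 0.000209;  (3·δr/r)² = (3×0.0696)² = 0.0436
δQ/Q = √(0.0445) = 0.211
Q = 2.45e+10, so δQ = 0.211 × 2.45e+10 = 5.16e+09.

(2.45 ± 0.516) × 10^10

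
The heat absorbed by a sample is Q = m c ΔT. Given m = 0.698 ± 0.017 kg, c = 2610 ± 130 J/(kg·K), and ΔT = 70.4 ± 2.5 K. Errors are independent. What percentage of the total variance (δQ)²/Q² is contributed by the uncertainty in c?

57.2%

(δQ/Q)² = (1·δm/m)² + (1·δc/c)² + (1·δΔT/ΔT)²
  m term: (1×0.0244)² = 0.000593
  c term: (1×0.0498)² = 0.00248
  ΔT term: (1×0.0355)² = 0.00126
Total = 0.00434. Share from c = 0.00248/0.00434 = 0.572.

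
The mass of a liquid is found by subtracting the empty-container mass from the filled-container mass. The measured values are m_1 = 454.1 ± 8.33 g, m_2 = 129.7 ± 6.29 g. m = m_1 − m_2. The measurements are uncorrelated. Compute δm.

Absolute uncertainties add in quadrature for a linear combination:
  (δm_1)² = 69.4;  (δm_2)² = 39.6
δm = √(109) = 10.4 g

10.4 g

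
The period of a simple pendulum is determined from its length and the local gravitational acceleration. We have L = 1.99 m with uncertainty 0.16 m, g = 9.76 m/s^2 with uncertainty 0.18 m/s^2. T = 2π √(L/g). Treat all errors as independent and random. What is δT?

T is a product of powers, so relative uncertainties combine in quadrature:
  (½·δL/L)² = (0.5×0.0804)² = 0.00162;  (−½·δg/g)² = (-0.5×0.0184)² = 8.5e-05
δT/T = √(0.00170) = 0.0412
T = 2.84 s, so δT = 0.0412 × 2.84 = 0.117 s.

0.117 s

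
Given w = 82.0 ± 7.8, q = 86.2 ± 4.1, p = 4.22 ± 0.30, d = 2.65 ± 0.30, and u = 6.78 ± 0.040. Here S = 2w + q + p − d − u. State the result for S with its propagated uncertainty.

245 ± 16.1

Sums and differences: (δS)² = Σ (cᵢ δxᵢ)².
  (2·δw)² = 243;  (δq)² = 16.8;  (δp)² = 0.0900;  (δd)² = 0.0900;  (δu)² = 0.00160
δS = √(260) = 16.1
S = 245.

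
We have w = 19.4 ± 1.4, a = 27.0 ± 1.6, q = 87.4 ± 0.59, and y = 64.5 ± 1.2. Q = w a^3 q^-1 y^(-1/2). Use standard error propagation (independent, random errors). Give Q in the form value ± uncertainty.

544 ± 105

For a monomial Q ∝ w, a^3, q^-1, y^(-1/2), fractional errors add in quadrature:
  (1·δw/w)² = (1×0.0722)² = 0.00521;  (3·δa/a)² = (3×0.0593)² = 0.0316;  (-1·δq/q)² = (-1×0.00675)² = 4.56e-05;  (−½·δy/y)² = (-0.5×0.0186)² = 8.65e-05
δQ/Q = √(0.0369) = 0.192
Q = 544, so δQ = 0.192 × 544 = 105.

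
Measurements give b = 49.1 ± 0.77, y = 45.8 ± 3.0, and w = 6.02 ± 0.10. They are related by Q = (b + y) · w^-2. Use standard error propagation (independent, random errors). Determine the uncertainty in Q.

0.122

Let u = b + y = 94.9. δu = √(δb² + δy²) = √(0.593 + 9.00) = 3.10, so δu/u = 0.0326.
Q is then a monomial in u, w:
δQ/Q = √((δu/u)² + (-2·δw/w)²) = √(0.00107 + 0.00110) = 0.0466
Q = 2.62, so δQ = 0.0466 × 2.62 = 0.122.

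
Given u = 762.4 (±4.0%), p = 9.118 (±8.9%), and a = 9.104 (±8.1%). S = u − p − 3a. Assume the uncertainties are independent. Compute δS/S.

S is a linear combination, so absolute uncertainties add in quadrature:
  (δu)² = 930;  (δp)² = 0.659;  (3·δa)² = 4.89
δS = √(936) = 30.6
S = 726.0, so δS/S = 30.6/726.0 = 0.0421.

0.0421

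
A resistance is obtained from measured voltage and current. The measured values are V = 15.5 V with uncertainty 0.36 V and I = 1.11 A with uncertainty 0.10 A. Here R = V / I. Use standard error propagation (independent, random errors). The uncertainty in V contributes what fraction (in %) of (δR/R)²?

6.23%

(δR/R)² = (1·δV/V)² + (-1·δI/I)²
  V term: (1×0.0232)² = 0.000539
  I term: (-1×0.0901)² = 0.00812
Total = 0.00866. Share from V = 0.000539/0.00866 = 0.0623.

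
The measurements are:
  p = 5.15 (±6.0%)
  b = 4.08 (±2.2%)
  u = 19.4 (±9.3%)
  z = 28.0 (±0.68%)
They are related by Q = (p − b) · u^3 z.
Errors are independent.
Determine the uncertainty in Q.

89700

Let w = p − b = 1.07. δw = √(δp² + δb²) = √(0.0955 + 0.00806) = 0.322, so δw/w = 0.301.
Q is then a monomial in w, u, z:
δQ/Q = √((δw/w)² + (3·δu/u)² + (1·δz/z)²) = √(0.0904 + 0.0778 + 4.62e-05) = 0.410
Q = 2.19e+05, so δQ = 0.410 × 2.19e+05 = 89700.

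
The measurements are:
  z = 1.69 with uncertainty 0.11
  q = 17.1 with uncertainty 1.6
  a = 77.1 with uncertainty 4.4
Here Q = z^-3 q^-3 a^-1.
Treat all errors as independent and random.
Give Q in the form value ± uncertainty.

Since Q is a product/quotient, work with relative uncertainties:
  (-3·δz/z)² = (-3×0.0651)² = 0.0381;  (-3·δq/q)² = (-3×0.0936)² = 0.0788;  (-1·δa/a)² = (-1×0.0571)² = 0.00326
δQ/Q = √(0.120) = 0.347
Q = 5.37e-07, so δQ = 0.347 × 5.37e-07 = 1.86e-07.

(5.37 ± 1.86) × 10^-7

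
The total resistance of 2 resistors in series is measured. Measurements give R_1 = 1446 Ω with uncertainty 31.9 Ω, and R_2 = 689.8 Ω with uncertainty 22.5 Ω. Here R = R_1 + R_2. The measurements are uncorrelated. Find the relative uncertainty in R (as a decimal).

R is a linear combination, so absolute uncertainties add in quadrature:
  (δR_1)² = 1020;  (δR_2)² = 506
δR = √(1520) = 39.0 Ω
R = 2136 Ω, so δR/R = 39.0/2136 = 0.0183.

0.0183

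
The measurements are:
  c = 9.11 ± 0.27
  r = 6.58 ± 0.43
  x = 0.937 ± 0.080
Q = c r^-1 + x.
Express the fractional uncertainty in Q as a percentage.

5.49%

Let p = c·r^-1 = 1.38. δp/p = √((1·δc/c)² + (-1·δr/r)²) = √(0.000878 + 0.00427) = 0.0718, so δp = 0.0993.
Q = p + x: δQ = √(δp² + δx²) = √(0.00987 + 0.00640) = 0.128
Q = 2.32, so δQ/Q = 0.128/2.32 = 0.0549.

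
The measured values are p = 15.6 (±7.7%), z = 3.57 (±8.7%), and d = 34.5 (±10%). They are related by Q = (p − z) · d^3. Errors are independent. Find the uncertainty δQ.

1.57e+05

Let u = p − z = 12.0. δu = √(δp² + δz²) = √(1.44 + 0.0965) = 1.24, so δu/u = 0.103.
Q is then a monomial in u, d:
δQ/Q = √((δu/u)² + (3·δd/d)²) = √(0.0106 + 0.0900) = 0.317
Q = 4.94e+05, so δQ = 0.317 × 4.94e+05 = 1.57e+05.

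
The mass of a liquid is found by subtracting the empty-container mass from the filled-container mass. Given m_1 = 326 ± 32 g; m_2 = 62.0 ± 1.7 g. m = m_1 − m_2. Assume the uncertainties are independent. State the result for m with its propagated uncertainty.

Absolute uncertainties add in quadrature for a linear combination:
  (δm_1)² = 1020;  (δm_2)² = 2.89
δm = √(1030) = 32.0 g
m = 264 g.

264 ± 32.0 g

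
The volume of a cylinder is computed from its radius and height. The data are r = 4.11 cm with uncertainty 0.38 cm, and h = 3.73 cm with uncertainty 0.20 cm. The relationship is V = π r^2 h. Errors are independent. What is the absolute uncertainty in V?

Relative error in a monomial: (δV/V)² = Σ (nᵢ · δxᵢ/xᵢ)².
  (2·δr/r)² = (2×0.0925)² = 0.0342;  (1·δh/h)² = (1×0.0536)² = 0.00288
δV/V = √(0.0371) = 0.193
V = 198 cm^3, so δV = 0.193 × 198 = 38.1 cm^3.

38.1 cm^3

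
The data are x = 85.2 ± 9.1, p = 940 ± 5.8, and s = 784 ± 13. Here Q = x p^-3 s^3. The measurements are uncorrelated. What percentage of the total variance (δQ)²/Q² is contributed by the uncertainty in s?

(δQ/Q)² = (1·δx/x)² + (-3·δp/p)² + (3·δs/s)²
  x term: (1×0.107)² = 0.0114
  p term: (-3×0.00617)² = 0.000343
  s term: (3×0.0166)² = 0.00247
Total = 0.0142. Share from s = 0.00247/0.0142 = 0.174.

17.4%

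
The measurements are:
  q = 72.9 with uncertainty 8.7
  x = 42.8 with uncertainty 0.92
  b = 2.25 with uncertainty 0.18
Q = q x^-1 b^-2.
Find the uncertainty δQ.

Relative error in a monomial: (δQ/Q)² = Σ (nᵢ · δxᵢ/xᵢ)².
  (1·δq/q)² = (1×0.119)² = 0.0142;  (-1·δx/x)² = (-1×0.0215)² = 0.000462;  (-2·δb/b)² = (-2×0.0800)² = 0.0256
δQ/Q = √(0.0403) = 0.201
Q = 0.336, so δQ = 0.201 × 0.336 = 0.0675.

0.0675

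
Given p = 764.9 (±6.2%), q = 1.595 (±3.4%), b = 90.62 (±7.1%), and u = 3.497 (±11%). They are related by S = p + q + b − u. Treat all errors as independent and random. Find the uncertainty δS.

47.9

Each term contributes (cᵢ δxᵢ)² to (δS)²:
  (δp)² = 2250;  (δq)² = 0.00294;  (δb)² = 41.4;  (δu)² = 0.148
δS = √(2290) = 47.9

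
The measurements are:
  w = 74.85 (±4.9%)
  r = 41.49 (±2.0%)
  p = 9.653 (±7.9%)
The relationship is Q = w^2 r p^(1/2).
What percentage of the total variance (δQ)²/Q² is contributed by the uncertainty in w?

83.0%

(δQ/Q)² = (2·δw/w)² + (1·δr/r)² + (½·δp/p)²
  w term: (2×0.0490)² = 0.00960
  r term: (1×0.0200)² = 0.000400
  p term: (0.5×0.0790)² = 0.00156
Total = 0.0116. Share from w = 0.00960/0.0116 = 0.830.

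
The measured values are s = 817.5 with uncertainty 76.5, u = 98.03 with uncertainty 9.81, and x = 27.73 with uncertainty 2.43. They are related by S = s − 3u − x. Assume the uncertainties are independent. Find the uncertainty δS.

Each term contributes (cᵢ δxᵢ)² to (δS)²:
  (δs)² = 5850;  (3·δu)² = 866;  (δx)² = 5.90
δS = √(6720) = 82.0

82.0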